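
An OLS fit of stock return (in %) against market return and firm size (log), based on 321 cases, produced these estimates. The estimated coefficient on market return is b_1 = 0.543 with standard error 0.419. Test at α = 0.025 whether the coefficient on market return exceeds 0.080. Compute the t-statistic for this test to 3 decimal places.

t = 1.105

H₀: β₁ = 0.080 vs H₁: β₁ > 0.080.
t = (b_1 − β₁⁰)/SE = (0.543 − 0.080) / 0.419 = 1.105.
df = n − k − 1 = 321 − 2 − 1 = 318.
One-sided p ≈ 0.1350, which is ≥ 0.025, so fail to reject H₀.
The data do not give significant evidence that the true slope on market return exceeds 0.080 % per unit, holding the other predictors fixed.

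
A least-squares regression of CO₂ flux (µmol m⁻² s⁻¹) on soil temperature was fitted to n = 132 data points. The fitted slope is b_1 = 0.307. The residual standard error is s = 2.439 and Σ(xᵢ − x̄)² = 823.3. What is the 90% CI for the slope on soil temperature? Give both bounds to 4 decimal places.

SE(b_1) = s/√Sₓₓ = 2.439/√823.3 = 0.0850027.
df = n − 2 = 130.
t* = t_{0.05, 130} = 1.656659.
Margin = t* × SE = 1.656659 × 0.0850027 = 0.140821.
CI: 0.307 ± 0.140821 → (0.1662, 0.4478).
With 90% confidence, each one-unit increase in soil temperature is associated with a change of between 0.1662 and 0.4478 µmol m⁻² s⁻¹ in CO₂ flux.

(0.1662, 0.4478)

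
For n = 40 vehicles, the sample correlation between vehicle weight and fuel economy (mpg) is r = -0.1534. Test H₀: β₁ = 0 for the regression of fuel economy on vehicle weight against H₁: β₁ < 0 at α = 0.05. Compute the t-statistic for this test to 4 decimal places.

t = -0.9569

t = r·√(n − 2)/√(1 − r²) = -0.1534·√38/√0.976468 = -0.9569.
df = n − 2 = 38.
One-sided p ≈ 0.1723, which is ≥ 0.05, so fail to reject H₀.
The data do not give significant evidence of a linear association between vehicle weight and fuel economy.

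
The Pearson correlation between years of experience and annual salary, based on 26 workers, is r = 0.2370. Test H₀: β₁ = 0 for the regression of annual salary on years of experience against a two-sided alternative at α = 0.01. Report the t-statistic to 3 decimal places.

t = r·√(n − 2)/√(1 − r²) = 0.2370·√24/√0.943831 = 1.195.
df = n − 2 = 24.
Two-sided p ≈ 0.2437, which is ≥ 0.01, so fail to reject H₀.
The data do not give significant evidence of a linear association between years of experience and annual salary.

t = 1.195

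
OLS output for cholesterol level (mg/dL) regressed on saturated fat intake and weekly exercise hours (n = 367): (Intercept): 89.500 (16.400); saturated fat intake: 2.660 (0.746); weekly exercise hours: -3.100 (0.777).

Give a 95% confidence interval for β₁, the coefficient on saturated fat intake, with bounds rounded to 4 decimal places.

(1.1930, 4.1270)

Read off: b = 2.660, SE = 0.746 for saturated fat intake.
df = n − k − 1 = 367 − 2 − 1 = 364.
t* = t_{0.025, 364} = 1.966503.
Margin = t* × SE = 1.966503 × 0.746 = 1.467011.
CI: 2.660 ± 1.467011 → (1.1930, 4.1270).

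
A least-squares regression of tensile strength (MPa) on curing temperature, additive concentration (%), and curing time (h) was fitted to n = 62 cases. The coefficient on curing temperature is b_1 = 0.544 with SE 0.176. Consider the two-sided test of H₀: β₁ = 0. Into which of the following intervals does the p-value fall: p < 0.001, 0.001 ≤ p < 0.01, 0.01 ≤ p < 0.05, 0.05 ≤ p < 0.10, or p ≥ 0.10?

t = 0.544 / 0.176 = 3.091.
df = n − k − 1 = 62 − 3 − 1 = 58.
Two-sided p = 2·P(T_{58} > |t|) ≈ 0.0031.
So 0.001 ≤ p < 0.01.

0.001 ≤ p < 0.01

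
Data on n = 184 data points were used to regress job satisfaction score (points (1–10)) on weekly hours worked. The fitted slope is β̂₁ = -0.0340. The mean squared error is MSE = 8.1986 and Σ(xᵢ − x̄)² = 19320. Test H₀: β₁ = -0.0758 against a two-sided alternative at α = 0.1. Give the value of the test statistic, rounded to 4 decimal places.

t = 2.0291

SE(β̂₁) = √(MSE/Sₓₓ) = √(8.1986/19320) = 0.0206.
t = (-0.0340 − (-0.0758)) / 0.0206 = 2.0291.
df = n − 2 = 182.
Two-sided p ≈ 0.0439, which is < 0.1, so reject H₀.
There is evidence that the true slope on weekly hours worked differs from -0.0758 points (1–10) per unit.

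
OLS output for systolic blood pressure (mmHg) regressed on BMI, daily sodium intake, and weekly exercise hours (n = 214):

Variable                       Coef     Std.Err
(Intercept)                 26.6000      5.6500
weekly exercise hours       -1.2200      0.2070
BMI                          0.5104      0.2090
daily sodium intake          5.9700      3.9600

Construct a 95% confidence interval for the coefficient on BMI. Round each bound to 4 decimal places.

(0.0984, 0.9224)

Read off: b = 0.5104, SE = 0.2090 for BMI.
df = n − k − 1 = 214 − 3 − 1 = 210.
t* = t_{0.025, 210} = 1.971325.
Margin = t* × SE = 1.971325 × 0.2090 = 0.412007.
CI: 0.5104 ± 0.412007 → (0.0984, 0.9224).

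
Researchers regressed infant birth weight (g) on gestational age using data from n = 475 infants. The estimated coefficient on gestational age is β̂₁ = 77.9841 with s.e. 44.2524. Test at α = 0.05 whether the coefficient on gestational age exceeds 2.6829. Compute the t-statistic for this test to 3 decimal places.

t = 1.702

H₀: β₁ = 2.6829 vs H₁: β₁ > 2.6829.
t = (β̂₁ − β₁⁰)/SE = (77.9841 − 2.6829) / 44.2524 = 1.702.
df = n − 2 = 475 − 2 = 473.
One-sided p ≈ 0.0447, which is < 0.05, so reject H₀.
There is evidence that the true slope on gestational age exceeds 2.6829 g per unit.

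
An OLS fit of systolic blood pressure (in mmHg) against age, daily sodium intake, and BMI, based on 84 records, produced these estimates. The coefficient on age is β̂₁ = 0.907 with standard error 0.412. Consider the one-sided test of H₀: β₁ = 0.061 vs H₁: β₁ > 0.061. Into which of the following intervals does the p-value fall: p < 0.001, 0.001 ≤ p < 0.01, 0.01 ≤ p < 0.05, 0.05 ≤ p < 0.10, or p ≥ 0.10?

t = (0.907 − 0.061) / 0.412 = 2.053.
df = n − k − 1 = 84 − 3 − 1 = 80.
One-sided p = P(T_{80} > t) ≈ 0.0217.
So 0.01 ≤ p < 0.05.

0.01 ≤ p < 0.05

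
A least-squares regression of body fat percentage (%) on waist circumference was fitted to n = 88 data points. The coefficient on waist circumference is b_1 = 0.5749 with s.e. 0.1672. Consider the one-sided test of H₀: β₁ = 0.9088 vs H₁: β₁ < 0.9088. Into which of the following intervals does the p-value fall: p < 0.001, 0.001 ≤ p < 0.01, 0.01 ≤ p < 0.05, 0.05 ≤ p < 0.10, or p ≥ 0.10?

0.01 ≤ p < 0.05

t = (0.5749 − 0.9088) / 0.1672 = -1.997.
df = n − 2 = 88 − 2 = 86.
One-sided p = P(T_{86} < t) ≈ 0.0245.
So 0.01 ≤ p < 0.05.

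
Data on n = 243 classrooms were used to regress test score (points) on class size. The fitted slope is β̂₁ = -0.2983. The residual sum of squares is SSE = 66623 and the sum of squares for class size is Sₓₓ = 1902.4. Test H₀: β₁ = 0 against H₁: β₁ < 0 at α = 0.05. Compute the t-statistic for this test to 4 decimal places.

t = -0.7825

MSE = SSE/(n − 2) = 66623/241 = 276.444.
SE(β̂₁) = √(MSE/Sₓₓ) = √(276.444/1902.4) = 0.3812.
t = -0.2983 / 0.3812 = -0.7825.
df = n − 2 = 241.
One-sided p ≈ 0.2173, which is ≥ 0.05, so fail to reject H₀.
The data do not give significant evidence that the true slope on class size is negative.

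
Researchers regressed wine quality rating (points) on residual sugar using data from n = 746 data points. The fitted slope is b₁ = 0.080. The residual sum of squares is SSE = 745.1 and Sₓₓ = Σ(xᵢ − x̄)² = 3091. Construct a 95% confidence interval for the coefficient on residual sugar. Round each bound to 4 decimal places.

(0.0447, 0.1153)

MSE = SSE/(n − 2) = 745.1/744 = 1.00148.
SE(b₁) = √(MSE/Sₓₓ) = √(1.00148/3091) = 0.018.
df = n − 2 = 744.
t* = t_{0.025, 744} = 1.963158.
Margin = t* × SE = 1.963158 × 0.018 = 0.035337.
CI: 0.080 ± 0.035337 → (0.0447, 0.1153).
With 95% confidence, each one-unit increase in residual sugar is associated with a change of between 0.0447 and 0.1153 points in wine quality rating.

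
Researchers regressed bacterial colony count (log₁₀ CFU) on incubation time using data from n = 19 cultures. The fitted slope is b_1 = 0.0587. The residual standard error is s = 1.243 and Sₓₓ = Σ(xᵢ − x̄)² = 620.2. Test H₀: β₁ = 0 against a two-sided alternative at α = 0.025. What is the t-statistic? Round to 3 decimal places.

SE(b_1) = s/√Sₓₓ = 1.243/√620.2 = 0.049912.
t = 0.0587 / 0.049912 = 1.176.
df = n − 2 = 17.
Two-sided p ≈ 0.2558, which is ≥ 0.025, so fail to reject H₀.
The data do not give significant evidence of an association between incubation time and bacterial colony count.

t = 1.176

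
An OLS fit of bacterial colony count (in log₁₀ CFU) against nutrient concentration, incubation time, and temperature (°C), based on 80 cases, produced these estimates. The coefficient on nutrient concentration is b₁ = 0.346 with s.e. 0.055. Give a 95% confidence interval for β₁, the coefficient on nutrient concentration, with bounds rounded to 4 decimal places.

(0.2365, 0.4555)

df = n − k − 1 = 80 − 3 − 1 = 76.
t* = t_{0.025, 76} = 1.991673.
Margin = t* × SE = 1.991673 × 0.055 = 0.109542.
CI: 0.346 ± 0.109542 → (0.2365, 0.4555).
With 95% confidence, each one-unit increase in nutrient concentration is associated with a change of between 0.2365 and 0.4555 log₁₀ CFU in bacterial colony count, holding the other predictors fixed.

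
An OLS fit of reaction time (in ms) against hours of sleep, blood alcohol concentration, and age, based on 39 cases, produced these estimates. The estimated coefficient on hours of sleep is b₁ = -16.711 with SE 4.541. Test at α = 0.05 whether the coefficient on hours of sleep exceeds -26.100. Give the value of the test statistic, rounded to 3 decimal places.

t = 2.068

H₀: β₁ = -26.100 vs H₁: β₁ > -26.100.
t = (b₁ − β₁⁰)/SE = (-16.711 − (-26.100)) / 4.541 = 2.068.
df = n − k − 1 = 39 − 3 − 1 = 35.
One-sided p ≈ 0.0231, which is < 0.05, so reject H₀.
There is evidence that the true slope on hours of sleep exceeds -26.100 ms per unit, holding the other predictors fixed.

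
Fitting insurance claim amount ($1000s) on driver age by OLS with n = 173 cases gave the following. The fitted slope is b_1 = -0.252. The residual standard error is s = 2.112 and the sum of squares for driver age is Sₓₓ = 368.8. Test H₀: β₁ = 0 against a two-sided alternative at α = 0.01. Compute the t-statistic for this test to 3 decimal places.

SE(b_1) = s/√Sₓₓ = 2.112/√368.8 = 0.109976.
t = -0.252 / 0.109976 = -2.291.
df = n − 2 = 171.
Two-sided p ≈ 0.0232, which is ≥ 0.01, so fail to reject H₀.
The data do not give significant evidence of an association between driver age and insurance claim amount.

t = -2.291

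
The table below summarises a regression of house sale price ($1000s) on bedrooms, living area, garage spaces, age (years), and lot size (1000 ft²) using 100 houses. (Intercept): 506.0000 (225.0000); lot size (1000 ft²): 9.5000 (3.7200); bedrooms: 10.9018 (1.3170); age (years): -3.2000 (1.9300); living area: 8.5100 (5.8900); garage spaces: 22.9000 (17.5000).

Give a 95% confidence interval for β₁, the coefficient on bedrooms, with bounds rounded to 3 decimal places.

Read off: b = 10.9018, SE = 1.3170 for bedrooms.
df = n − k − 1 = 100 − 5 − 1 = 94.
t* = t_{0.025, 94} = 1.985523.
Margin = t* × SE = 1.985523 × 1.3170 = 2.61493.
CI: 10.9018 ± 2.61493 → (8.287, 13.517).

(8.287, 13.517)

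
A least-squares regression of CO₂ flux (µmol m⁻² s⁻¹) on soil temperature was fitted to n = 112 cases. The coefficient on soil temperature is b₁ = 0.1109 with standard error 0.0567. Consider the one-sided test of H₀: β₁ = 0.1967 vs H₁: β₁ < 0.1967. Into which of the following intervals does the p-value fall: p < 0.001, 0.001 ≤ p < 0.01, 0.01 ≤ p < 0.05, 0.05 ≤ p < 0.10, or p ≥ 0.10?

t = (0.1109 − 0.1967) / 0.0567 = -1.513.
df = n − 2 = 112 − 2 = 110.
One-sided p = P(T_{110} < t) ≈ 0.0665.
So 0.05 ≤ p < 0.10.

0.05 ≤ p < 0.10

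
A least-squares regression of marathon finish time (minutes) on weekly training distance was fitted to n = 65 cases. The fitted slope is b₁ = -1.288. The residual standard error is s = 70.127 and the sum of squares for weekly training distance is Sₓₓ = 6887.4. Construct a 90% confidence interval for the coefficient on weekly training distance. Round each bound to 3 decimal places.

SE(b₁) = s/√Sₓₓ = 70.127/√6887.4 = 0.845002.
df = n − 2 = 63.
t* = t_{0.05, 63} = 1.669402.
Margin = t* × SE = 1.669402 × 0.845002 = 1.41065.
CI: -1.288 ± 1.41065 → (-2.699, 0.123).
With 90% confidence, each one-unit increase in weekly training distance is associated with a change of between -2.699 and 0.123 minutes in marathon finish time.

(-2.699, 0.123)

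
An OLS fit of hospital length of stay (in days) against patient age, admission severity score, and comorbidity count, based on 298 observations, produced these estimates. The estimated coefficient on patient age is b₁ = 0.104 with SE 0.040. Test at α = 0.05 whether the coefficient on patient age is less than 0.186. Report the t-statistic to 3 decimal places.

t = -2.050

H₀: β₁ = 0.186 vs H₁: β₁ < 0.186.
t = (b₁ − β₁⁰)/SE = (0.104 − 0.186) / 0.040 = -2.050.
df = n − k − 1 = 298 − 3 − 1 = 294.
One-sided p ≈ 0.0206, which is < 0.05, so reject H₀.
There is evidence that the true slope on patient age is below 0.186 days per unit, holding the other predictors fixed.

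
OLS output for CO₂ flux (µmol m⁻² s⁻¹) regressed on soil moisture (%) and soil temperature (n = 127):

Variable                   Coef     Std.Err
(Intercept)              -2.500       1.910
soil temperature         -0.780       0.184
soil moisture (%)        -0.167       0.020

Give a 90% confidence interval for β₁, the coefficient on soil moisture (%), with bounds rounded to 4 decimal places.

Read off: b = -0.167, SE = 0.020 for soil moisture (%).
df = n − k − 1 = 127 − 2 − 1 = 124.
t* = t_{0.05, 124} = 1.657235.
Margin = t* × SE = 1.657235 × 0.020 = 0.033145.
CI: -0.167 ± 0.033145 → (-0.2001, -0.1339).

(-0.2001, -0.1339)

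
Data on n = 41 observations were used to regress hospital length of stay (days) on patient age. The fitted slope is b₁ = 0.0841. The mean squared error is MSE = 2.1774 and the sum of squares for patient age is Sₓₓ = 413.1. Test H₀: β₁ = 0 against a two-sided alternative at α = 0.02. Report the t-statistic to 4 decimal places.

t = 1.1584

SE(b₁) = √(MSE/Sₓₓ) = √(2.1774/413.1) = 0.0726008.
t = 0.0841 / 0.0726008 = 1.1584.
df = n − 2 = 39.
Two-sided p ≈ 0.2537, which is ≥ 0.02, so fail to reject H₀.
The data do not give significant evidence of an association between patient age and hospital length of stay.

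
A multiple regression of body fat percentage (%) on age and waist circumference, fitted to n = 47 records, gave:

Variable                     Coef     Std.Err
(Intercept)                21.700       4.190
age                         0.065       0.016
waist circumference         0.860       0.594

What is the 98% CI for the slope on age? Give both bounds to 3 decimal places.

(0.026, 0.104)

Read off: b = 0.065, SE = 0.016 for age.
df = n − k − 1 = 47 − 2 − 1 = 44.
t* = t_{0.01, 44} = 2.414134.
Margin = t* × SE = 2.414134 × 0.016 = 0.03863.
CI: 0.065 ± 0.03863 → (0.026, 0.104).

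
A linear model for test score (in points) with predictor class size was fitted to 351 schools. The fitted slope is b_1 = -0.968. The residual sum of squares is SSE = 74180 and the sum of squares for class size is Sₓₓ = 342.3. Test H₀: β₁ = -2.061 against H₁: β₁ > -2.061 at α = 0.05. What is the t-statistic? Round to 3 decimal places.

t = 1.387

MSE = SSE/(n − 2) = 74180/349 = 212.55.
SE(b_1) = √(MSE/Sₓₓ) = √(212.55/342.3) = 0.788002.
t = (-0.968 − (-2.061)) / 0.788002 = 1.387.
df = n − 2 = 349.
One-sided p ≈ 0.0832, which is ≥ 0.05, so fail to reject H₀.
The data do not give significant evidence that the true slope on class size exceeds -2.061 points per unit.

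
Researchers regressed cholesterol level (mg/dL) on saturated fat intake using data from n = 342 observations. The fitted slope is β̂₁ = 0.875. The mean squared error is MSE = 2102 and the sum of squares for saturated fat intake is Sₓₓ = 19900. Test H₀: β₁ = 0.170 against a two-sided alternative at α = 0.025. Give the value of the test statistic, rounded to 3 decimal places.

t = 2.169

SE(β̂₁) = √(MSE/Sₓₓ) = √(2102/19900) = 0.325005.
t = (0.875 − 0.170) / 0.325005 = 2.169.
df = n − 2 = 340.
Two-sided p ≈ 0.0308, which is ≥ 0.025, so fail to reject H₀.
The data are consistent with a true slope of 0.170 mg/dL per unit of saturated fat intake.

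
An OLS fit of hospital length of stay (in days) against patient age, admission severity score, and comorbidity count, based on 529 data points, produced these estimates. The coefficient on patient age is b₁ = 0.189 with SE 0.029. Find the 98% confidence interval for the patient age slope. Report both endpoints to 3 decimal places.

(0.121, 0.257)

df = n − k − 1 = 529 − 3 − 1 = 525.
t* = t_{0.01, 525} = 2.333472.
Margin = t* × SE = 2.333472 × 0.029 = 0.06767.
CI: 0.189 ± 0.06767 → (0.121, 0.257).
With 98% confidence, each one-unit increase in patient age is associated with a change of between 0.121 and 0.257 days in hospital length of stay, holding the other predictors fixed.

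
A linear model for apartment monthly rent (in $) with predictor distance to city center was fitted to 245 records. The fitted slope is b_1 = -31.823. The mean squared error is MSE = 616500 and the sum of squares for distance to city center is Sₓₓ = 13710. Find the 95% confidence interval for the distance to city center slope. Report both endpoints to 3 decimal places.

(-45.032, -18.614)

SE(b_1) = √(MSE/Sₓₓ) = √(616500/13710) = 6.70576.
df = n − 2 = 243.
t* = t_{0.025, 243} = 1.969774.
Margin = t* × SE = 1.969774 × 6.70576 = 13.20883.
CI: -31.823 ± 13.20883 → (-45.032, -18.614).
With 95% confidence, each one-unit increase in distance to city center is associated with a change of between -45.032 and -18.614 $ in apartment monthly rent.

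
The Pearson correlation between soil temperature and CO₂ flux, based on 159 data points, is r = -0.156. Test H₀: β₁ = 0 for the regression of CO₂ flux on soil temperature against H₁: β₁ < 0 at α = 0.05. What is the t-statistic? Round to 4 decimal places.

t = -1.9789

t = r·√(n − 2)/√(1 − r²) = -0.156·√157/√0.975664 = -1.9789.
df = n − 2 = 157.
One-sided p ≈ 0.0248, which is < 0.05, so reject H₀.
There is evidence of a linear association between soil temperature and CO₂ flux.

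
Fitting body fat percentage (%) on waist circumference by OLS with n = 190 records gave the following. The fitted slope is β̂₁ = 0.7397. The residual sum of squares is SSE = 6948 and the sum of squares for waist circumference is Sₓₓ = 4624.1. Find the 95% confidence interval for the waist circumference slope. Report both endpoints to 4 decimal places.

MSE = SSE/(n − 2) = 6948/188 = 36.9574.
SE(β̂₁) = √(MSE/Sₓₓ) = √(36.9574/4624.1) = 0.0894.
df = n − 2 = 188.
t* = t_{0.025, 188} = 1.972663.
Margin = t* × SE = 1.972663 × 0.0894 = 0.176356.
CI: 0.7397 ± 0.176356 → (0.5633, 0.9161).
With 95% confidence, each one-unit increase in waist circumference is associated with a change of between 0.5633 and 0.9161 % in body fat percentage.

(0.5633, 0.9161)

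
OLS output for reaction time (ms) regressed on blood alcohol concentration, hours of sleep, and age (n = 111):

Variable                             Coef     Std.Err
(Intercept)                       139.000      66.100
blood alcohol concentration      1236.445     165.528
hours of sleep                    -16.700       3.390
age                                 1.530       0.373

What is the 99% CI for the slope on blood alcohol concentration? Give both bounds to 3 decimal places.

(802.338, 1670.552)

Read off: b = 1236.445, SE = 165.528 for blood alcohol concentration.
df = n − k − 1 = 111 − 3 − 1 = 107.
t* = t_{0.005, 107} = 2.62256.
Margin = t* × SE = 2.62256 × 165.528 = 434.10711.
CI: 1236.445 ± 434.10711 → (802.338, 1670.552).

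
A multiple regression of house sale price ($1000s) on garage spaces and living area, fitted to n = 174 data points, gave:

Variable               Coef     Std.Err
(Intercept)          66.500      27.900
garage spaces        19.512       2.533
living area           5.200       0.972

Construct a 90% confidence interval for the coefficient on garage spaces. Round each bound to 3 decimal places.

Read off: b = 19.512, SE = 2.533 for garage spaces.
df = n − k − 1 = 174 − 2 − 1 = 171.
t* = t_{0.05, 171} = 1.653813.
Margin = t* × SE = 1.653813 × 2.533 = 4.18911.
CI: 19.512 ± 4.18911 → (15.323, 23.701).

(15.323, 23.701)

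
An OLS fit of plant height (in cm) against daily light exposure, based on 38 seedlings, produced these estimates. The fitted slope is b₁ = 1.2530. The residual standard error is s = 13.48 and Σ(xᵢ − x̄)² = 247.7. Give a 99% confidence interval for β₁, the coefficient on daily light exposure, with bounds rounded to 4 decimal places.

(-1.0762, 3.5822)

SE(b₁) = s/√Sₓₓ = 13.48/√247.7 = 0.856499.
df = n − 2 = 36.
t* = t_{0.005, 36} = 2.719485.
Margin = t* × SE = 2.719485 × 0.856499 = 2.329236.
CI: 1.2530 ± 2.329236 → (-1.0762, 3.5822).
With 99% confidence, each one-unit increase in daily light exposure is associated with a change of between -1.0762 and 3.5822 cm in plant height.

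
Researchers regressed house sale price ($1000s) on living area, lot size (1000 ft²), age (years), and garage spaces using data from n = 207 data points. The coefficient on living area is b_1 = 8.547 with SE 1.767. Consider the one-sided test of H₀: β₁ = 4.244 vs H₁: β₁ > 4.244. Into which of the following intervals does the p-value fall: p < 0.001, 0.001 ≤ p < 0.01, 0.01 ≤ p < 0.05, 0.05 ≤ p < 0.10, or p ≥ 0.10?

0.001 ≤ p < 0.01

t = (8.547 − 4.244) / 1.767 = 2.435.
df = n − k − 1 = 207 − 4 − 1 = 202.
One-sided p = P(T_{202} > t) ≈ 0.0079.
So 0.001 ≤ p < 0.01.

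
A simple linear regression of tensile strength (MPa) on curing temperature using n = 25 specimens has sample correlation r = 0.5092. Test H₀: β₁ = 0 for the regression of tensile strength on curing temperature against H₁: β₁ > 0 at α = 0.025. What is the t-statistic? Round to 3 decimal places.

t = r·√(n − 2)/√(1 − r²) = 0.5092·√23/√0.740715 = 2.837.
df = n − 2 = 23.
One-sided p ≈ 0.0047, which is < 0.025, so reject H₀.
There is evidence of a linear association between curing temperature and tensile strength.

t = 2.837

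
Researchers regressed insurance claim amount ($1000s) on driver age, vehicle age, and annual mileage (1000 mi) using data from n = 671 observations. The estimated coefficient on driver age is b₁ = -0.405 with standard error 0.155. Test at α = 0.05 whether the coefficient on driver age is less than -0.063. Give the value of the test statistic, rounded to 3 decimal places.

t = -2.206

H₀: β₁ = -0.063 vs H₁: β₁ < -0.063.
t = (b₁ − β₁⁰)/SE = (-0.405 − (-0.063)) / 0.155 = -2.206.
df = n − k − 1 = 671 − 3 − 1 = 667.
One-sided p ≈ 0.0138, which is < 0.05, so reject H₀.
There is evidence that the true slope on driver age is below -0.063 $1000s per unit, holding the other predictors fixed.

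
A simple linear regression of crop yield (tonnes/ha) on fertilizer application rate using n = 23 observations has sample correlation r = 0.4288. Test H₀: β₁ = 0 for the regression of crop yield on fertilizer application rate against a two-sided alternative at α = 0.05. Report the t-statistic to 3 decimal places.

t = r·√(n − 2)/√(1 − r²) = 0.4288·√21/√0.816131 = 2.175.
df = n − 2 = 21.
Two-sided p ≈ 0.0412, which is < 0.05, so reject H₀.
There is evidence of a linear association between fertilizer application rate and crop yield.

t = 2.175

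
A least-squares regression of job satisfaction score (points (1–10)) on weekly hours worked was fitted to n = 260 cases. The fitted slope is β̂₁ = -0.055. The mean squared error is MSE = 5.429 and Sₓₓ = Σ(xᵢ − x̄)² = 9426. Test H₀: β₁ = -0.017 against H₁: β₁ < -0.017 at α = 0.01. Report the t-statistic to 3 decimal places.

t = -1.583

SE(β̂₁) = √(MSE/Sₓₓ) = √(5.429/9426) = 0.0239992.
t = (-0.055 − (-0.017)) / 0.0239992 = -1.583.
df = n − 2 = 258.
One-sided p ≈ 0.0573, which is ≥ 0.01, so fail to reject H₀.
The data do not give significant evidence that the true slope on weekly hours worked is below -0.017 points (1–10) per unit.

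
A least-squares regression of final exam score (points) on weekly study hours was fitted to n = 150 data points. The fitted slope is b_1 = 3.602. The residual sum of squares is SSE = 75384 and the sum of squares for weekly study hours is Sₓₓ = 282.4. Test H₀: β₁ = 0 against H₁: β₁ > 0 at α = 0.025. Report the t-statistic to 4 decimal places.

t = 2.6821

MSE = SSE/(n − 2) = 75384/148 = 509.351.
SE(b_1) = √(MSE/Sₓₓ) = √(509.351/282.4) = 1.343.
t = 3.602 / 1.343 = 2.6821.
df = n − 2 = 148.
One-sided p ≈ 0.0041, which is < 0.025, so reject H₀.
There is evidence that the true slope on weekly study hours is positive.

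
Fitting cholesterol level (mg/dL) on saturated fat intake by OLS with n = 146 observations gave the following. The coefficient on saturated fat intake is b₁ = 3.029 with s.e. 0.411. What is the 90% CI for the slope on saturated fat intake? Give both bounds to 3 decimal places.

df = n − 2 = 146 − 2 = 144.
t* = t_{0.05, 144} = 1.655504.
Margin = t* × SE = 1.655504 × 0.411 = 0.68041.
CI: 3.029 ± 0.68041 → (2.349, 3.709).
With 90% confidence, each one-unit increase in saturated fat intake is associated with a change of between 2.349 and 3.709 mg/dL in cholesterol level.

(2.349, 3.709)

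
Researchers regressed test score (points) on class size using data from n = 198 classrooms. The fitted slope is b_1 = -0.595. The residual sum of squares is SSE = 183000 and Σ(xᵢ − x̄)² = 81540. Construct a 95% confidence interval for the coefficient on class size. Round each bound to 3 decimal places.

MSE = SSE/(n − 2) = 183000/196 = 933.673.
SE(b_1) = √(MSE/Sₓₓ) = √(933.673/81540) = 0.107007.
df = n − 2 = 196.
t* = t_{0.025, 196} = 1.972141.
Margin = t* × SE = 1.972141 × 0.107007 = 0.21103.
CI: -0.595 ± 0.21103 → (-0.806, -0.384).
With 95% confidence, each one-unit increase in class size is associated with a change of between -0.806 and -0.384 points in test score.

(-0.806, -0.384)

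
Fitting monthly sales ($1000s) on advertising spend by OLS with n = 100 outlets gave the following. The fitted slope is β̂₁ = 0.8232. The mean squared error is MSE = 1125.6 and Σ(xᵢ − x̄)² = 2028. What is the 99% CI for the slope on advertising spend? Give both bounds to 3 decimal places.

SE(β̂₁) = √(MSE/Sₓₓ) = √(1125.6/2028) = 0.745003.
df = n − 2 = 98.
t* = t_{0.005, 98} = 2.626931.
Margin = t* × SE = 2.626931 × 0.745003 = 1.95707.
CI: 0.8232 ± 1.95707 → (-1.134, 2.780).
With 99% confidence, each one-unit increase in advertising spend is associated with a change of between -1.134 and 2.780 $1000s in monthly sales.

(-1.134, 2.780)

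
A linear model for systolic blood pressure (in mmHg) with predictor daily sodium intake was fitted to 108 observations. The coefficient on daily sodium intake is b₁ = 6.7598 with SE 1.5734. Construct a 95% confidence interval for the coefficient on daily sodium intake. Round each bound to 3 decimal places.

(3.640, 9.879)

df = n − 2 = 108 − 2 = 106.
t* = t_{0.025, 106} = 1.982597.
Margin = t* × SE = 1.982597 × 1.5734 = 3.11942.
CI: 6.7598 ± 3.11942 → (3.640, 9.879).
With 95% confidence, each one-unit increase in daily sodium intake is associated with a change of between 3.640 and 9.879 mmHg in systolic blood pressure.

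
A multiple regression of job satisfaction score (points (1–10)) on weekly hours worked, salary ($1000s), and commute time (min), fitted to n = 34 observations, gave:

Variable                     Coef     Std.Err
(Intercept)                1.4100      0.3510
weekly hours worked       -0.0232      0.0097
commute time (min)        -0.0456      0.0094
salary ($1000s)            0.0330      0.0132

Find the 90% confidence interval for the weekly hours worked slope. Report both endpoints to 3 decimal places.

Read off: b = -0.0232, SE = 0.0097 for weekly hours worked.
df = n − k − 1 = 34 − 3 − 1 = 30.
t* = t_{0.05, 30} = 1.697261.
Margin = t* × SE = 1.697261 × 0.0097 = 0.01646.
CI: -0.0232 ± 0.01646 → (-0.040, -0.007).

(-0.040, -0.007)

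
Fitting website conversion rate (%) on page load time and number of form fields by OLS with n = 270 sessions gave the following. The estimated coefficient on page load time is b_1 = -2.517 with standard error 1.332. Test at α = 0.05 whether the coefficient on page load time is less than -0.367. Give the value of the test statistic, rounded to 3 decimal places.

t = -1.614

H₀: β₁ = -0.367 vs H₁: β₁ < -0.367.
t = (b_1 − β₁⁰)/SE = (-2.517 − (-0.367)) / 1.332 = -1.614.
df = n − k − 1 = 270 − 2 − 1 = 267.
One-sided p ≈ 0.0538, which is ≥ 0.05, so fail to reject H₀.
The data do not give significant evidence that the true slope on page load time is below -0.367 % per unit, holding the other predictors fixed.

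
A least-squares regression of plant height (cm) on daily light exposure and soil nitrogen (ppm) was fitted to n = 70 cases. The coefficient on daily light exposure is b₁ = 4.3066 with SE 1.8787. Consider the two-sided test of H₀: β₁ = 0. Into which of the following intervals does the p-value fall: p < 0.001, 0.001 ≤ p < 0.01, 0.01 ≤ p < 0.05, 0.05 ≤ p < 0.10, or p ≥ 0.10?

t = 4.3066 / 1.8787 = 2.292.
df = n − k − 1 = 70 − 2 − 1 = 67.
Two-sided p = 2·P(T_{67} > |t|) ≈ 0.0250.
So 0.01 ≤ p < 0.05.

0.01 ≤ p < 0.05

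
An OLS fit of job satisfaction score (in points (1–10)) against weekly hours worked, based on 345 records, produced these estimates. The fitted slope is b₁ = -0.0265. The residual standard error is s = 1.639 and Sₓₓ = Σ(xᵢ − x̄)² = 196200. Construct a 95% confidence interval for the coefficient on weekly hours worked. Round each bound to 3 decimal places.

(-0.034, -0.019)

SE(b₁) = s/√Sₓₓ = 1.639/√196200 = 0.00370024.
df = n − 2 = 343.
t* = t_{0.025, 343} = 1.966904.
Margin = t* × SE = 1.966904 × 0.00370024 = 0.00728.
CI: -0.0265 ± 0.00728 → (-0.034, -0.019).
With 95% confidence, each one-unit increase in weekly hours worked is associated with a change of between -0.034 and -0.019 points (1–10) in job satisfaction score.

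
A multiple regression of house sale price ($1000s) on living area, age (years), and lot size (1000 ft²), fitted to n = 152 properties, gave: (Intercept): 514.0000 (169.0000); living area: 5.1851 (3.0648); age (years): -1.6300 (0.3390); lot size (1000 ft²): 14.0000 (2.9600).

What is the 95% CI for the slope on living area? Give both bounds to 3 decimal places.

Read off: b = 5.1851, SE = 3.0648 for living area.
df = n − k − 1 = 152 − 3 − 1 = 148.
t* = t_{0.025, 148} = 1.976122.
Margin = t* × SE = 1.976122 × 3.0648 = 6.05642.
CI: 5.1851 ± 6.05642 → (-0.871, 11.242).

(-0.871, 11.242)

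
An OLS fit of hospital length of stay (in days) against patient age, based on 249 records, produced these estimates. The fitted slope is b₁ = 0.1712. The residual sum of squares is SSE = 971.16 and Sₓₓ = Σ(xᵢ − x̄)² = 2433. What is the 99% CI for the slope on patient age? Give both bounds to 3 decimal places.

(0.067, 0.276)

MSE = SSE/(n − 2) = 971.16/247 = 3.93182.
SE(b₁) = √(MSE/Sₓₓ) = √(3.93182/2433) = 0.0402.
df = n − 2 = 247.
t* = t_{0.005, 247} = 2.59588.
Margin = t* × SE = 2.59588 × 0.0402 = 0.10435.
CI: 0.1712 ± 0.10435 → (0.067, 0.276).
With 99% confidence, each one-unit increase in patient age is associated with a change of between 0.067 and 0.276 days in hospital length of stay.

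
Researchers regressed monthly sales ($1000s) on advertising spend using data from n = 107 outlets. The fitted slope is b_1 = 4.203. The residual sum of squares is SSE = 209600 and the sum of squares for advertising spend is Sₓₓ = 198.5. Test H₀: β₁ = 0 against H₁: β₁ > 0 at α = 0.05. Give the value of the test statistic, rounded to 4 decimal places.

MSE = SSE/(n − 2) = 209600/105 = 1996.19.
SE(b_1) = √(MSE/Sₓₓ) = √(1996.19/198.5) = 3.17118.
t = 4.203 / 3.17118 = 1.3254.
df = n − 2 = 105.
One-sided p ≈ 0.0940, which is ≥ 0.05, so fail to reject H₀.
The data do not give significant evidence that the true slope on advertising spend is positive.

t = 1.3254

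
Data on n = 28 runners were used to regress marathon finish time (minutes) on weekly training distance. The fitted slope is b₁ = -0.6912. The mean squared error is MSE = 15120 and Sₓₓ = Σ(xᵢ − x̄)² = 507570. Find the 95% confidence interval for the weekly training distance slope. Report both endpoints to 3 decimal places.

SE(b₁) = √(MSE/Sₓₓ) = √(15120/507570) = 0.172595.
df = n − 2 = 26.
t* = t_{0.025, 26} = 2.055529.
Margin = t* × SE = 2.055529 × 0.172595 = 0.35477.
CI: -0.6912 ± 0.35477 → (-1.046, -0.336).
With 95% confidence, each one-unit increase in weekly training distance is associated with a change of between -1.046 and -0.336 minutes in marathon finish time.

(-1.046, -0.336)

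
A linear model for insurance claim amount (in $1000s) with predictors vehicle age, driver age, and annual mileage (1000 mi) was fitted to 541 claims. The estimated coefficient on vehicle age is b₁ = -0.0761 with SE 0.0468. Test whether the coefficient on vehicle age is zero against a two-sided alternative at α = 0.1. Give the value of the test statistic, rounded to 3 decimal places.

H₀: β₁ = 0 vs H₁: β₁ ≠ 0.
t = (b₁ − β₁⁰)/SE = -0.0761 / 0.0468 = -1.626.
df = n − k − 1 = 541 − 3 − 1 = 537.
Two-sided p ≈ 0.1045, which is ≥ 0.1, so fail to reject H₀.
The data do not give significant evidence of an association between vehicle age and insurance claim amount, after adjusting for the other predictors.

t = -1.626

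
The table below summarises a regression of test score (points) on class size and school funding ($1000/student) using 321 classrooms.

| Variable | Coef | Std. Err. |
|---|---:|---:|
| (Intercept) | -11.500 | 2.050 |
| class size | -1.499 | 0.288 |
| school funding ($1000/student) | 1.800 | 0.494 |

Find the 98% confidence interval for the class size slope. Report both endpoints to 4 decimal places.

(-2.1724, -0.8256)

Read off: b = -1.499, SE = 0.288 for class size.
df = n − k − 1 = 321 − 2 − 1 = 318.
t* = t_{0.01, 318} = 2.338131.
Margin = t* × SE = 2.338131 × 0.288 = 0.673382.
CI: -1.499 ± 0.673382 → (-2.1724, -0.8256).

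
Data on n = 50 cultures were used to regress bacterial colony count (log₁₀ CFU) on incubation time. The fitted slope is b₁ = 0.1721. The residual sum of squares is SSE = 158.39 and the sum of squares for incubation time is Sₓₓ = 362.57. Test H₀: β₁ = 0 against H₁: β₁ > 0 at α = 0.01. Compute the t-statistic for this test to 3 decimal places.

t = 1.804

MSE = SSE/(n − 2) = 158.39/48 = 3.29979.
SE(b₁) = √(MSE/Sₓₓ) = √(3.29979/362.57) = 0.0953998.
t = 0.1721 / 0.0953998 = 1.804.
df = n − 2 = 48.
One-sided p ≈ 0.0388, which is ≥ 0.01, so fail to reject H₀.
The data do not give significant evidence that the true slope on incubation time is positive.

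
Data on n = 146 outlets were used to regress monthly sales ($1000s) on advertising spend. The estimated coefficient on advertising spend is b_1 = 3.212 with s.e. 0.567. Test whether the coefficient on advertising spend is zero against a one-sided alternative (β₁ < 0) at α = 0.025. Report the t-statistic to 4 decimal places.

t = 5.6649

H₀: β₁ = 0 vs H₁: β₁ < 0.
t = (b_1 − β₁⁰)/SE = 3.212 / 0.567 = 5.6649.
df = n − 2 = 146 − 2 = 144.
One-sided p ≈ 1.0000, which is ≥ 0.025, so fail to reject H₀.
The data do not give significant evidence that the true slope on advertising spend is negative.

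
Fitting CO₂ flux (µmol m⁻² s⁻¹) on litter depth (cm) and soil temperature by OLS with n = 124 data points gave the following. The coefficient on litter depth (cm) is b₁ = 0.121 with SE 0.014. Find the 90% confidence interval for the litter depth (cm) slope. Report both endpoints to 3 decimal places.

df = n − k − 1 = 124 − 2 − 1 = 121.
t* = t_{0.05, 121} = 1.657544.
Margin = t* × SE = 1.657544 × 0.014 = 0.02321.
CI: 0.121 ± 0.02321 → (0.098, 0.144).
With 90% confidence, each one-unit increase in litter depth (cm) is associated with a change of between 0.098 and 0.144 µmol m⁻² s⁻¹ in CO₂ flux, holding the other predictors fixed.

(0.098, 0.144)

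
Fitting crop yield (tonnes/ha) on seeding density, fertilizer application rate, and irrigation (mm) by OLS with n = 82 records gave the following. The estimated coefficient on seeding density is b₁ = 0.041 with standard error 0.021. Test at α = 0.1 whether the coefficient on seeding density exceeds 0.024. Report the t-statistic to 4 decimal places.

H₀: β₁ = 0.024 vs H₁: β₁ > 0.024.
t = (b₁ − β₁⁰)/SE = (0.041 − 0.024) / 0.021 = 0.8095.
df = n − k − 1 = 82 − 3 − 1 = 78.
One-sided p ≈ 0.2103, which is ≥ 0.1, so fail to reject H₀.
The data do not give significant evidence that the true slope on seeding density exceeds 0.024 tonnes/ha per unit, holding the other predictors fixed.

t = 0.8095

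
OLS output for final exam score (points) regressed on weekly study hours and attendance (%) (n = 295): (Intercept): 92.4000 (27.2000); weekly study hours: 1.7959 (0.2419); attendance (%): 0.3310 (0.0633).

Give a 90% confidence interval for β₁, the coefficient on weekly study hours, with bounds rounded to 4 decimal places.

(1.3967, 2.1951)

Read off: b = 1.7959, SE = 0.2419 for weekly study hours.
df = n − k − 1 = 295 − 2 − 1 = 292.
t* = t_{0.05, 292} = 1.650089.
Margin = t* × SE = 1.650089 × 0.2419 = 0.399156.
CI: 1.7959 ± 0.399156 → (1.3967, 2.1951).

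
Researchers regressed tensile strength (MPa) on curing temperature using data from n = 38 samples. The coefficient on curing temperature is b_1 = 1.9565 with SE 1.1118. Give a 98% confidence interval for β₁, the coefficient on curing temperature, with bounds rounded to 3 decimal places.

(-0.750, 4.663)

df = n − 2 = 38 − 2 = 36.
t* = t_{0.01, 36} = 2.434494.
Margin = t* × SE = 2.434494 × 1.1118 = 2.70667.
CI: 1.9565 ± 2.70667 → (-0.750, 4.663).
With 98% confidence, each one-unit increase in curing temperature is associated with a change of between -0.750 and 4.663 MPa in tensile strength.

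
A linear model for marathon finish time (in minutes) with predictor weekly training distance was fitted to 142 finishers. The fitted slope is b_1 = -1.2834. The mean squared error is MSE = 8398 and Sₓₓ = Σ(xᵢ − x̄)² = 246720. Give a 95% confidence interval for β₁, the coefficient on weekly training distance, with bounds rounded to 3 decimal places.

(-1.648, -0.919)

SE(b_1) = √(MSE/Sₓₓ) = √(8398/246720) = 0.184495.
df = n − 2 = 140.
t* = t_{0.025, 140} = 1.977054.
Margin = t* × SE = 1.977054 × 0.184495 = 0.36476.
CI: -1.2834 ± 0.36476 → (-1.648, -0.919).
With 95% confidence, each one-unit increase in weekly training distance is associated with a change of between -1.648 and -0.919 minutes in marathon finish time.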